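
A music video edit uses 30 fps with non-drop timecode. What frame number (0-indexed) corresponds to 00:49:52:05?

Total seconds to the label: (0 × 3600 + 49 × 60 + 52) = 2992.
Frame index = 2992 × 30 + 5 = 89765.

frame 89765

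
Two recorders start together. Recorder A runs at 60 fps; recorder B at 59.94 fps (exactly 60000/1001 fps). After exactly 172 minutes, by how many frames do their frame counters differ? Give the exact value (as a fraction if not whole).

172 min = 10320 s.
A emits 60 × 10320 = 619200 frames; B emits 60000/1001 × 10320 = 619200000/1001.
Difference = 619200/1001 frames (≈ 618.5814); B is behind A.

619200/1001 frames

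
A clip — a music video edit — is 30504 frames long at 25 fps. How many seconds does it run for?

Running time = 30504 / (25) = 1220.16 s.

1220.16 seconds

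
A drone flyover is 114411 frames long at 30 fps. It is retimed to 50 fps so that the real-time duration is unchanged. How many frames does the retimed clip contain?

Target frames = source frames × (target rate / source rate) = 114411 × (50)/(30) = 114411 × 5/3 = 190685.

190685 frames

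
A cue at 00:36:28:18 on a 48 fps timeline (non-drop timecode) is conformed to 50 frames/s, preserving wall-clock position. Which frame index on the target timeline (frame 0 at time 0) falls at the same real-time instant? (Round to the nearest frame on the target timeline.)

frame 109419

Source frame index: (0×3600 + 36×60 + 28) × 48 + 18 = 105042.
Real time: 105042 / (48) = 17507/8 s.
Target frame: (17507/8) × (50) = 437675/4 ≈ 109418.750 → 109419.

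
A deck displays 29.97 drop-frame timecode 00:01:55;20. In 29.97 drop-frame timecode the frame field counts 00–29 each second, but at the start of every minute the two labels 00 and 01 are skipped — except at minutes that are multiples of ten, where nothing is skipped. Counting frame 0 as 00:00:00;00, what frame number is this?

3468

Complete 10-minute blocks: 0, each 17982 frames → 0.
Remaining 1 whole minute in the current block: 1800 + 0 × 1798 = 1800 frames.
Within the current minute: 55 × 30 + 20 − 2 = 1668 (labels ;00/;01 skipped at this minute). Total = 0 + 1800 + 1668 = 3468.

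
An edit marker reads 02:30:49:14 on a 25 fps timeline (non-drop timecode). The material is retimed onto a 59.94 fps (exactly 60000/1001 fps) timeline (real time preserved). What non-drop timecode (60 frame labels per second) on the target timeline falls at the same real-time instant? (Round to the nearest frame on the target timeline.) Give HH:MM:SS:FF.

02:30:40:31

Source frame index: (2×3600 + 30×60 + 49) × 25 + 14 = 226239.
Real time: 226239 / (25) = 226239/25 s.
Target frame: (226239/25) × (60000/1001) = 41767200/77 ≈ 542431.169 → 542431.
At 60 labels/s: frame 542431 → 02:30:40:31.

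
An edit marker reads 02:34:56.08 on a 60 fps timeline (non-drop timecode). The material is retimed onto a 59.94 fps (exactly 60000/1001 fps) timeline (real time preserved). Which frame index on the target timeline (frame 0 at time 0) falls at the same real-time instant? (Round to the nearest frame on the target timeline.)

Source frame index: (2×3600 + 34×60 + 56) × 60 + 8 = 557768.
Real time: 557768 / (60) = 139442/15 s.
Target frame: (139442/15) × (60000/1001) = 557768000/1001 ≈ 557210.789 → 557211.

frame 557211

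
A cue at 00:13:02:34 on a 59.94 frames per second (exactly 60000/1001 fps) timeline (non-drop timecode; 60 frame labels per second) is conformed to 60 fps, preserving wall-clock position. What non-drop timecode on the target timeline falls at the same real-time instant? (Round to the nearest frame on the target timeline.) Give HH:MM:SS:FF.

00:13:03:21

Source frame index: (0×3600 + 13×60 + 2) × 60 + 34 = 46954.
Real time: 46954 / (60000/1001) = 23500477/30000 s.
Target frame: (23500477/30000) × (60) = 23500477/500 ≈ 47000.954 → 47001.
At 60 labels/s: frame 47001 → 00:13:03:21.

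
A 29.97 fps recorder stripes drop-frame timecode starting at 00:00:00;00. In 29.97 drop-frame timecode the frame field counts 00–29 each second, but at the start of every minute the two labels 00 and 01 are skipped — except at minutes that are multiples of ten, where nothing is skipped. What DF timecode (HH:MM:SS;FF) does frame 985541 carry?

09:08:04;09

Each 10-minute DF block holds 10 × 60 × 30 − 9 × 2 = 17982 frames. 985541 ÷ 17982 → 54 full blocks, remainder 14513.
Within the partial block the first minute is 1800 frames and each further minute 1798, so 8 further minute boundaries passed. Total skipped labels = 18 × 54 + 2 × 8 = 988.
Non-drop label index = 985541 + 988 = 986529; at 30 labels/s that is 09:08:04:09, i.e. DF 09:08:04;09.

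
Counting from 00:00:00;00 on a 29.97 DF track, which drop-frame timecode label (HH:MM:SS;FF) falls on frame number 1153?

00:00:38;13

Ten DF minutes hold 17982 frames, so frame 1153 lies in block 0 (frames 0–17981) with 1153 frames into that block.
The block's first minute is 1800 frames and the rest 1798 each; 1153 frames reaches minute 0, so 0 × 18 + 0 × 2 = 0 labels have been skipped so far.
Adding those back, label number 1153 + 0 = 1153 at 30 labels/s is 38 s + 13 f = 0 h 0 min 38 s frame 13, i.e. 00:00:38;13.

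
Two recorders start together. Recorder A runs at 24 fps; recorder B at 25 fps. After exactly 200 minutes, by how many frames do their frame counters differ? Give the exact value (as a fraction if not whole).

200 min = 12000 s.
A emits 24 × 12000 = 288000 frames; B emits 25 × 12000 = 300000.
Difference = 12000 frames; B is ahead of A.

12000 frames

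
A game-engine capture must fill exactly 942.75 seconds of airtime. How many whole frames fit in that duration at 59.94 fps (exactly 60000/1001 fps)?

56508 frames

Frames = 942.75 × 60000/1001 = 56565000/1001 ≈ 56508.4915.
Complete frames: 56508.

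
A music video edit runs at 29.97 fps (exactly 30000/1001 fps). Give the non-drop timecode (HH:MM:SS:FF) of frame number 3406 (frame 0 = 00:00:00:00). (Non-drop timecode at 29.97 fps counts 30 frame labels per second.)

3406 ÷ 30 = 113 full seconds, remainder 16 frames.
113 s = 0 h 1 min 53 s.
Timecode: 00:01:53:16.

00:01:53:16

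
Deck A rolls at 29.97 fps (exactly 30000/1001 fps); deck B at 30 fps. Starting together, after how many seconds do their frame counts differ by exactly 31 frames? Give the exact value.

31031/30 seconds

The gap grows by |30 − 30000/1001| = 30/1001 frames per second.
Time for a 31-frame gap: 31 ÷ (30/1001) = 31031/30 s.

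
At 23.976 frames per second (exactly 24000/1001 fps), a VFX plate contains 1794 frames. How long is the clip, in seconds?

Running time = 1794 / (24000/1001) = 74.82475 s.

74.82475 seconds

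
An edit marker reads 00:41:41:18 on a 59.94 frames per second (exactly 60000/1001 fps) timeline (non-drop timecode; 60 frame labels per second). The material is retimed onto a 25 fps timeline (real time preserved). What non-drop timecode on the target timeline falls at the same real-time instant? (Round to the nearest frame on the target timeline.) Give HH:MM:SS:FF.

Source frame index: (0×3600 + 41×60 + 41) × 60 + 18 = 150078.
Real time: 150078 / (60000/1001) = 25038013/10000 s.
Target frame: (25038013/10000) × (25) = 25038013/400 ≈ 62595.033 → 62595.
At 25 labels/s: frame 62595 → 00:41:43:20.

00:41:43:20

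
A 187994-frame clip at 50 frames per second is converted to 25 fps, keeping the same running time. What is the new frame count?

Frames at target rate = 187994 × (25) / (50) = 93997.

93997 frames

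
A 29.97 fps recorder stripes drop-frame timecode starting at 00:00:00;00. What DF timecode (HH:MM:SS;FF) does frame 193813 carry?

Ten DF minutes hold 17982 frames, so frame 193813 lies in block 10 (frames 179820–197801) with 13993 frames into that block.
The block's first minute is 1800 frames and the rest 1798 each; 13993 frames reaches minute 7, so 10 × 18 + 7 × 2 = 194 labels have been skipped so far.
Adding those back, label number 193813 + 194 = 194007 at 30 labels/s is 6466 s + 27 f = 1 h 47 min 46 s frame 27, i.e. 01:47:46;27.

01:47:46;27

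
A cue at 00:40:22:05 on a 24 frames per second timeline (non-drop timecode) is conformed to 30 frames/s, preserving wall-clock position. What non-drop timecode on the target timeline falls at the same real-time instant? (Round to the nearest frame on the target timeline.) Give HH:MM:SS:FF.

00:40:22:06

Source frame index: (0×3600 + 40×60 + 22) × 24 + 5 = 58133.
Real time: 58133 / (24) = 58133/24 s.
Target frame: (58133/24) × (30) = 290665/4 ≈ 72666.250 → 72666.
At 30 labels/s: frame 72666 → 00:40:22:06.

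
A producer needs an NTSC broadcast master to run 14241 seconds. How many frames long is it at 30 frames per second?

427230 frames

Frames = 14241 × 30 = 427230.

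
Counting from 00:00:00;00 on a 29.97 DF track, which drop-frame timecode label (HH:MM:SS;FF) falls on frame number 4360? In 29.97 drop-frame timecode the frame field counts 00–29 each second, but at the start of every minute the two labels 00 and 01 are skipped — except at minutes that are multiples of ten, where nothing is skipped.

Each 10-minute DF block holds 10 × 60 × 30 − 9 × 2 = 17982 frames. 4360 ÷ 17982 → 0 full blocks, remainder 4360.
Within the partial block the first minute is 1800 frames and each further minute 1798, so 2 further minute boundaries passed. Total skipped labels = 18 × 0 + 2 × 2 = 4.
Non-drop label index = 4360 + 4 = 4364; at 30 labels/s that is 00:02:25:14, i.e. DF 00:02:25;14.

00:02:25;14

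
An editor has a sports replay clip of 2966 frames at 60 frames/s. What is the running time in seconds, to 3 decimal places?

Running time = 2966 × 1/60 = 1483/30 s ≈ 49.433 s.

49.433 seconds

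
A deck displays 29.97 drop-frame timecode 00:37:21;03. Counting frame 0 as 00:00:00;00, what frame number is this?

Complete 10-minute blocks: 3, each 17982 frames → 53946.
Remaining 7 whole minutes in the current block: 1800 + 6 × 1798 = 12588 frames.
Within the current minute: 21 × 30 + 3 − 2 = 631 (labels ;00/;01 skipped at this minute). Total = 53946 + 12588 + 631 = 67165.

67165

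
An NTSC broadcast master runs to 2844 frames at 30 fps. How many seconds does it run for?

94.8 seconds

Running time = 2844 / (30) = 94.8 s.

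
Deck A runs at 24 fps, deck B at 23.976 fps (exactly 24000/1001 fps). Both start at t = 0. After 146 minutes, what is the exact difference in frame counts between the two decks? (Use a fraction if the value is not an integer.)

146 min = 8760 s.
A emits 24 × 8760 = 210240 frames; B emits 24000/1001 × 8760 = 210240000/1001.
Difference = 210240/1001 frames (≈ 210.0300); B is behind A.

210240/1001 frames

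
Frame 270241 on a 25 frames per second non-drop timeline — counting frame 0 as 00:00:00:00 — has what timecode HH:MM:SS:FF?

03:00:09:16

270241 ÷ 25 = 10809 full seconds, remainder 16 frames.
10809 s = 3 h 0 min 9 s.
Timecode: 03:00:09:16.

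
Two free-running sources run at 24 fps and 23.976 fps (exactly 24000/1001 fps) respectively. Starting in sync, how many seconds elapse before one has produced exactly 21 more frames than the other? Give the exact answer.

875.875 seconds

The gap grows by |24000/1001 − 24| = 24/1001 frames per second.
Time for a 21-frame gap: 21 ÷ (24/1001) = 875.875 s.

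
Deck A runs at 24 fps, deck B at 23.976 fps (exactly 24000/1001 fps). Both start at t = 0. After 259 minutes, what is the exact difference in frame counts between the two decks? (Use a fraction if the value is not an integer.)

259 min = 15540 s.
A emits 24 × 15540 = 372960 frames; B emits 24000/1001 × 15540 = 53280000/143.
Difference = 53280/143 frames (≈ 372.5874); B is behind A.

53280/143 frames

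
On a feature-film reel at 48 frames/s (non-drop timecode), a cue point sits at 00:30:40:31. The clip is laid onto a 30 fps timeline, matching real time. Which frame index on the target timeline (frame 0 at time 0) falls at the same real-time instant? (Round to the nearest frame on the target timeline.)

Source frame index: (0×3600 + 30×60 + 40) × 48 + 31 = 88351.
Real time: 88351 / (48) = 88351/48 s.
Target frame: (88351/48) × (30) = 441755/8 ≈ 55219.375 → 55219.

frame 55219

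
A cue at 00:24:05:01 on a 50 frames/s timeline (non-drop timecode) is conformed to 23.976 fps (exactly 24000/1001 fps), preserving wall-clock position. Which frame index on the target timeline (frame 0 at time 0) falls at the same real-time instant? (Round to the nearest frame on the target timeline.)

frame 34646

Source frame index: (0×3600 + 24×60 + 5) × 50 + 1 = 72251.
Real time: 72251 / (50) = 72251/50 s.
Target frame: (72251/50) × (24000/1001) = 34680480/1001 ≈ 34645.834 → 34646.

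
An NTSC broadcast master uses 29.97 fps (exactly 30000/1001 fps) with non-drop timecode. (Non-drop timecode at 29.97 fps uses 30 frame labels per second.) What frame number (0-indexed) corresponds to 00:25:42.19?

46279

Total seconds to the label: (0 × 3600 + 25 × 60 + 42) = 1542.
Frame index = 1542 × 30 + 19 = 46279.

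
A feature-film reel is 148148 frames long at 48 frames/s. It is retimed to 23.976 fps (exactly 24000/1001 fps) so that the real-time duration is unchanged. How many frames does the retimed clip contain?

74000 frames

Target frames = source frames × (target rate / source rate) = 148148 × (24000/1001)/(48) = 148148 × 500/1001 = 74000.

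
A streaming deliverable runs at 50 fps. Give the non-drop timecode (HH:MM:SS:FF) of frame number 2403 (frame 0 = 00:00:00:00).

2403 ÷ 50 = 48 full seconds, remainder 3 frames.
48 s = 0 h 0 min 48 s.
Timecode: 00:00:48:03.

00:00:48:03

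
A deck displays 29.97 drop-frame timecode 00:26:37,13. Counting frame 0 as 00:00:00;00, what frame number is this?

As if non-drop at 30 labels/s: (0 × 3600 + 26 × 60 + 37) × 30 + 13 = 47923.
Minute boundaries passed: 26; those not divisible by 10: 26 − 2 = 24; dropped labels = 2 × 24 = 48.
Actual frame index = 47923 − 48 = 47875.

47875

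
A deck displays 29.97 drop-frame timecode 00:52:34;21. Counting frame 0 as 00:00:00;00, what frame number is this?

94547

Complete 10-minute blocks: 5, each 17982 frames → 89910.
Remaining 2 whole minutes in the current block: 1800 + 1 × 1798 = 3598 frames.
Within the current minute: 34 × 30 + 21 − 2 = 1039 (labels ;00/;01 skipped at this minute). Total = 89910 + 3598 + 1039 = 94547.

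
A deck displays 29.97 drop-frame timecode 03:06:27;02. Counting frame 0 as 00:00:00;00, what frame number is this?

As if non-drop at 30 labels/s: (3 × 3600 + 6 × 60 + 27) × 30 + 2 = 335612.
Minute boundaries passed: 186; those not divisible by 10: 186 − 18 = 168; dropped labels = 2 × 168 = 336.
Actual frame index = 335612 − 336 = 335276.

335276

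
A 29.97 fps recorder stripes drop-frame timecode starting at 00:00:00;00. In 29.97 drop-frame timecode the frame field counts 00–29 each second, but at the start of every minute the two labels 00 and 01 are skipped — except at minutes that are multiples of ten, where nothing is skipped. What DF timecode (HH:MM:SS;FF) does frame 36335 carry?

Ten DF minutes hold 17982 frames, so frame 36335 lies in block 2 (frames 35964–53945) with 371 frames into that block.
The block's first minute is 1800 frames and the rest 1798 each; 371 frames reaches minute 0, so 2 × 18 + 0 × 2 = 36 labels have been skipped so far.
Adding those back, label number 36335 + 36 = 36371 at 30 labels/s is 1212 s + 11 f = 0 h 20 min 12 s frame 11, i.e. 00:20:12;11.

00:20:12;11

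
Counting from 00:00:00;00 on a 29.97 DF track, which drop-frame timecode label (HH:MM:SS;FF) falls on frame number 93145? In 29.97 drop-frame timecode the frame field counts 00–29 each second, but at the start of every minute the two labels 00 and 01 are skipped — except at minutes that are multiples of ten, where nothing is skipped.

Ten DF minutes hold 17982 frames, so frame 93145 lies in block 5 (frames 89910–107891) with 3235 frames into that block.
The block's first minute is 1800 frames and the rest 1798 each; 3235 frames reaches minute 1, so 5 × 18 + 1 × 2 = 92 labels have been skipped so far.
Adding those back, label number 93145 + 92 = 93237 at 30 labels/s is 3107 s + 27 f = 0 h 51 min 47 s frame 27, i.e. 00:51:47;27.

00:51:47;27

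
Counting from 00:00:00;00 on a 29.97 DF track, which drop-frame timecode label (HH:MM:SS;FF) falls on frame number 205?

00:00:06;25

Ten DF minutes hold 17982 frames, so frame 205 lies in block 0 (frames 0–17981) with 205 frames into that block.
The block's first minute is 1800 frames and the rest 1798 each; 205 frames reaches minute 0, so 0 × 18 + 0 × 2 = 0 labels have been skipped so far.
Adding those back, label number 205 + 0 = 205 at 30 labels/s is 6 s + 25 f = 0 h 0 min 6 s frame 25, i.e. 00:00:06;25.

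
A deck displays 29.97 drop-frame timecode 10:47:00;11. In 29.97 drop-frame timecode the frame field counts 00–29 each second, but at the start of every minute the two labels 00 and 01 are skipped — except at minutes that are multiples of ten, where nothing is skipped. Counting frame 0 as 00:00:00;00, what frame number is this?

1163445

Complete 10-minute blocks: 64, each 17982 frames → 1150848.
Remaining 7 whole minutes in the current block: 1800 + 6 × 1798 = 12588 frames.
Within the current minute: 0 × 30 + 11 − 2 = 9 (labels ;00/;01 skipped at this minute). Total = 1150848 + 12588 + 9 = 1163445.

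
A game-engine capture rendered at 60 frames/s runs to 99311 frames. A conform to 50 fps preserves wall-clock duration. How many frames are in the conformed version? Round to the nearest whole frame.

82759 frames

Frames at target rate = 99311 × (50) / (60) = 496555/6 ≈ 82759.167.
Nearest whole frame: 82759.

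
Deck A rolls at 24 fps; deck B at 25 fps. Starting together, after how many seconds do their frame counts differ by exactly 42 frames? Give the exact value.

42 seconds

The gap grows by |25 − 24| = 1 frame per second.
Time for a 42-frame gap: 42 ÷ (1) = 42 s.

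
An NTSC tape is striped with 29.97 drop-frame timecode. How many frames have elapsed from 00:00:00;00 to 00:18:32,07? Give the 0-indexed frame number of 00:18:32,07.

As if non-drop at 30 labels/s: (0 × 3600 + 18 × 60 + 32) × 30 + 7 = 33367.
Minute boundaries passed: 18; those not divisible by 10: 18 − 1 = 17; dropped labels = 2 × 17 = 34.
Actual frame index = 33367 − 34 = 33333.

33333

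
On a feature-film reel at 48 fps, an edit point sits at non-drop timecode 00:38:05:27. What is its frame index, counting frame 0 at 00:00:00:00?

Total seconds to the label: (0 × 3600 + 38 × 60 + 5) = 2285.
Frame index = 2285 × 48 + 27 = 109707.

frame 109707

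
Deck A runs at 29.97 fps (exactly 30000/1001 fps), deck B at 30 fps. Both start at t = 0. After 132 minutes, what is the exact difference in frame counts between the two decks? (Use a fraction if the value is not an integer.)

132 min = 7920 s.
A emits 30000/1001 × 7920 = 21600000/91 frames; B emits 30 × 7920 = 237600.
Difference = 21600/91 frames (≈ 237.3626); B is ahead of A.

21600/91 frames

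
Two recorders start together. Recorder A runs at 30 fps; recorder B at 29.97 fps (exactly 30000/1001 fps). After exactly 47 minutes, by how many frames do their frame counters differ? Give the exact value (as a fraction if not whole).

47 min = 2820 s.
A emits 30 × 2820 = 84600 frames; B emits 30000/1001 × 2820 = 84600000/1001.
Difference = 84600/1001 frames (≈ 84.5155); B is behind A.

84600/1001 frames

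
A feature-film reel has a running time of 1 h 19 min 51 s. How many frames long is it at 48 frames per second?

1 h 19 min 51 s = 4791 s.
Frames = 4791 × 48 = 229968.

229968 frames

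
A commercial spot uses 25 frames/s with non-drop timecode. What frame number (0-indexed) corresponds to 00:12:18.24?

18474

Total seconds to the label: (0 × 3600 + 12 × 60 + 18) = 738.
Frame index = 738 × 25 + 24 = 18474.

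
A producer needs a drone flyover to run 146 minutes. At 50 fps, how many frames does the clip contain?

438000 frames

146 min = 8760 s.
Frames = 8760 × 50 = 438000.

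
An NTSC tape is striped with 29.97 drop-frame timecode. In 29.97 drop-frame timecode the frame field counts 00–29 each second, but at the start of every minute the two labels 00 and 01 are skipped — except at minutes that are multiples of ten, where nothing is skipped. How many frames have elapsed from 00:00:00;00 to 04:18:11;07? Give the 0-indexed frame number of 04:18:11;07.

464271

As if non-drop at 30 labels/s: (4 × 3600 + 18 × 60 + 11) × 30 + 7 = 464737.
Minute boundaries passed: 258; those not divisible by 10: 258 − 25 = 233; dropped labels = 2 × 233 = 466.
Actual frame index = 464737 − 466 = 464271.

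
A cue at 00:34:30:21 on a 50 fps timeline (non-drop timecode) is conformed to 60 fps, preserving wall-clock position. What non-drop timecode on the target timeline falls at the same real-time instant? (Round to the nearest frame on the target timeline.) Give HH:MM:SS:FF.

00:34:30:25

Source frame index: (0×3600 + 34×60 + 30) × 50 + 21 = 103521.
Real time: 103521 / (50) = 103521/50 s.
Target frame: (103521/50) × (60) = 621126/5 ≈ 124225.200 → 124225.
At 60 labels/s: frame 124225 → 00:34:30:25.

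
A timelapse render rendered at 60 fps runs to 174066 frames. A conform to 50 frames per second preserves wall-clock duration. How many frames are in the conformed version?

145055 frames

Target frames = source frames × (target rate / source rate) = 174066 × (50)/(60) = 174066 × 5/6 = 145055.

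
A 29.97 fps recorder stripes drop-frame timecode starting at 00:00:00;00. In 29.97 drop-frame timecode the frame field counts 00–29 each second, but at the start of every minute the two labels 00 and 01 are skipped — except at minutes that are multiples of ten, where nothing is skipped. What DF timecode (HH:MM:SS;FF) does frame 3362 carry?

00:01:52;04

Ten DF minutes hold 17982 frames, so frame 3362 lies in block 0 (frames 0–17981) with 3362 frames into that block.
The block's first minute is 1800 frames and the rest 1798 each; 3362 frames reaches minute 1, so 0 × 18 + 1 × 2 = 2 labels have been skipped so far.
Adding those back, label number 3362 + 2 = 3364 at 30 labels/s is 112 s + 4 f = 0 h 1 min 52 s frame 4, i.e. 00:01:52;04.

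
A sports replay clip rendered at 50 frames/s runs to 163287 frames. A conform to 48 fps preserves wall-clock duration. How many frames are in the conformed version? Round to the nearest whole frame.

Frames at target rate = 163287 × (48) / (50) = 3918888/25 ≈ 156755.520.
Nearest whole frame: 156756.

156756 frames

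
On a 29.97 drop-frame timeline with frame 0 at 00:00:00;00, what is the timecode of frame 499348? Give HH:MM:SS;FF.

Each 10-minute DF block holds 10 × 60 × 30 − 9 × 2 = 17982 frames. 499348 ÷ 17982 → 27 full blocks, remainder 13834.
Within the partial block the first minute is 1800 frames and each further minute 1798, so 7 further minute boundaries passed. Total skipped labels = 18 × 27 + 2 × 7 = 500.
Non-drop label index = 499348 + 500 = 499848; at 30 labels/s that is 04:37:41:18, i.e. DF 04:37:41;18.

04:37:41;18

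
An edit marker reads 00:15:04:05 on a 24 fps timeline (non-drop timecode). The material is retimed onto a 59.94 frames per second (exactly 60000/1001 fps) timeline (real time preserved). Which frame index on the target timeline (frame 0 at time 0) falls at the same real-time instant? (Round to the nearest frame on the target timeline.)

frame 54198

Source frame index: (0×3600 + 15×60 + 4) × 24 + 5 = 21701.
Real time: 21701 / (24) = 21701/24 s.
Target frame: (21701/24) × (60000/1001) = 54252500/1001 ≈ 54198.302 → 54198.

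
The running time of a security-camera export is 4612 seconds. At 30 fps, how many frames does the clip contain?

138360 frames

Frames = 4612 × 30 = 138360.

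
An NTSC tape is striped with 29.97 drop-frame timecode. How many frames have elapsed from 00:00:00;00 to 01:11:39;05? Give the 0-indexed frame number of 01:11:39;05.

128847

Complete 10-minute blocks: 7, each 17982 frames → 125874.
Remaining 1 whole minute in the current block: 1800 + 0 × 1798 = 1800 frames.
Within the current minute: 39 × 30 + 5 − 2 = 1173 (labels ;00/;01 skipped at this minute). Total = 125874 + 1800 + 1173 = 128847.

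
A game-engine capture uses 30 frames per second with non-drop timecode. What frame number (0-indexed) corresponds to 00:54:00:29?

97229

Total seconds to the label: (0 × 3600 + 54 × 60 + 0) = 3240.
Frame index = 3240 × 30 + 29 = 97229.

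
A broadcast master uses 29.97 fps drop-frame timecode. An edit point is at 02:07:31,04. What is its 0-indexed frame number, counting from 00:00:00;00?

229304

As if non-drop at 30 labels/s: (2 × 3600 + 7 × 60 + 31) × 30 + 4 = 229534.
Minute boundaries passed: 127; those not divisible by 10: 127 − 12 = 115; dropped labels = 2 × 115 = 230.
Actual frame index = 229534 − 230 = 229304.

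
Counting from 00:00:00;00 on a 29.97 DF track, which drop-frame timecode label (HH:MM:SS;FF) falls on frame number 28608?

00:15:54;16

Ten DF minutes hold 17982 frames, so frame 28608 lies in block 1 (frames 17982–35963) with 10626 frames into that block.
The block's first minute is 1800 frames and the rest 1798 each; 10626 frames reaches minute 5, so 1 × 18 + 5 × 2 = 28 labels have been skipped so far.
Adding those back, label number 28608 + 28 = 28636 at 30 labels/s is 954 s + 16 f = 0 h 15 min 54 s frame 16, i.e. 00:15:54;16.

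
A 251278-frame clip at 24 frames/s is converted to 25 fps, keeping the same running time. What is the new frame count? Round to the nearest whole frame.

Frames at target rate = 251278 × (25) / (24) = 3140975/12 ≈ 261747.917.
Nearest whole frame: 261748.

261748 frames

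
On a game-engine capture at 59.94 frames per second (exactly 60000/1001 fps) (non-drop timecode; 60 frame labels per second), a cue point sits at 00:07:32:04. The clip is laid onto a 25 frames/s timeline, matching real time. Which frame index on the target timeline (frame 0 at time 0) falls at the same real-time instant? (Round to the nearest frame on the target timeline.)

frame 11313

Source frame index: (0×3600 + 7×60 + 32) × 60 + 4 = 27124.
Real time: 27124 / (60000/1001) = 6787781/15000 s.
Target frame: (6787781/15000) × (25) = 6787781/600 ≈ 11312.968 → 11313.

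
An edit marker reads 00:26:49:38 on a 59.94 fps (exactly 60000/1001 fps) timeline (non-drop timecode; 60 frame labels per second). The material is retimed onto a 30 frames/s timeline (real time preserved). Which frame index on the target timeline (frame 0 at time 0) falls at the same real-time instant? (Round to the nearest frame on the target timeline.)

Source frame index: (0×3600 + 26×60 + 49) × 60 + 38 = 96578.
Real time: 96578 / (60000/1001) = 48337289/30000 s.
Target frame: (48337289/30000) × (30) = 48337289/1000 ≈ 48337.289 → 48337.

frame 48337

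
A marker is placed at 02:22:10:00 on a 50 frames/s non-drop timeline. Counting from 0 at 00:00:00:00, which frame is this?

426500

Total seconds to the label: (2 × 3600 + 22 × 60 + 10) = 8530.
Frame index = 8530 × 50 + 0 = 426500.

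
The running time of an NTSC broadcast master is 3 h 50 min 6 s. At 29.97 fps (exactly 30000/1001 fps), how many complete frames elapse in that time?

413766 frames

3 h 50 min 6 s = 13806 s.
Frames = 13806 × 30000/1001 = 31860000/77 ≈ 413766.2338.
Complete frames: 413766.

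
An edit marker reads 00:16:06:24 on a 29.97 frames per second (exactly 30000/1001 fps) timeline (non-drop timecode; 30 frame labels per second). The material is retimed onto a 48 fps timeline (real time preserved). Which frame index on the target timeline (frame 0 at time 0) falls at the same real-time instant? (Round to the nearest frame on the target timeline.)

Source frame index: (0×3600 + 16×60 + 6) × 30 + 24 = 29004.
Real time: 29004 / (30000/1001) = 2419417/2500 s.
Target frame: (2419417/2500) × (48) = 29033004/625 ≈ 46452.806 → 46453.

frame 46453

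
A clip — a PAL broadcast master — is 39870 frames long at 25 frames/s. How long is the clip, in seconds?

1594.8 seconds

Running time = 39870 / (25) = 1594.8 s.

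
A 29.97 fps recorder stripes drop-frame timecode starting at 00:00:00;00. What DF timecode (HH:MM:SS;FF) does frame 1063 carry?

00:00:35;13

Each 10-minute DF block holds 10 × 60 × 30 − 9 × 2 = 17982 frames. 1063 ÷ 17982 → 0 full blocks, remainder 1063.
Within the partial block the first minute is 1800 frames and each further minute 1798, so 0 further minute boundaries passed. Total skipped labels = 18 × 0 + 2 × 0 = 0.
Non-drop label index = 1063 + 0 = 1063; at 30 labels/s that is 00:00:35:13, i.e. DF 00:00:35;13.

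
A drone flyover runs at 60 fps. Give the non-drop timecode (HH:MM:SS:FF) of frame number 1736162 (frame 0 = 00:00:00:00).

08:02:16:02

1736162 ÷ 60 = 28936 full seconds, remainder 2 frames.
28936 s = 8 h 2 min 16 s.
Timecode: 08:02:16:02.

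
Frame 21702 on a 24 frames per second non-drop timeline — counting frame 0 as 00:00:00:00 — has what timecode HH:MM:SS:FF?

00:15:04:06

21702 ÷ 24 = 904 full seconds, remainder 6 frames.
904 s = 0 h 15 min 4 s.
Timecode: 00:15:04:06.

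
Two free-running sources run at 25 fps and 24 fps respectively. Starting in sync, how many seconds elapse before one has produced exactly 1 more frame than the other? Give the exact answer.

The gap grows by |24 − 25| = 1 frame per second.
Time for a 1-frame gap: 1 ÷ (1) = 1 s.

1 seconds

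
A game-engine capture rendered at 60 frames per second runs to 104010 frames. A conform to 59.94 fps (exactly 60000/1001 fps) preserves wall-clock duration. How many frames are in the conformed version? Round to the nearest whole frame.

Frames at target rate = 104010 × (60000/1001) / (60) = 104010000/1001 ≈ 103906.094.
Nearest whole frame: 103906.

103906 frames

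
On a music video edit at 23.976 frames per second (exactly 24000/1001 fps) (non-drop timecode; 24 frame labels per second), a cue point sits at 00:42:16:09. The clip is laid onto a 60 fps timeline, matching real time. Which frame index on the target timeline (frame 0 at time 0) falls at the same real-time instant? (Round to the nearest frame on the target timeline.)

frame 152335

Source frame index: (0×3600 + 42×60 + 16) × 24 + 9 = 60873.
Real time: 60873 / (24000/1001) = 20311291/8000 s.
Target frame: (20311291/8000) × (60) = 60933873/400 ≈ 152334.682 → 152335.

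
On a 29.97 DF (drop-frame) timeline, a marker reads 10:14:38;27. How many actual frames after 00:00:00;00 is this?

1105261

As if non-drop at 30 labels/s: (10 × 3600 + 14 × 60 + 38) × 30 + 27 = 1106367.
Minute boundaries passed: 614; those not divisible by 10: 614 − 61 = 553; dropped labels = 2 × 553 = 1106.
Actual frame index = 1106367 − 1106 = 1105261.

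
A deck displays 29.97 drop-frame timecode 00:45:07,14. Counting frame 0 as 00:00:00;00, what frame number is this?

As if non-drop at 30 labels/s: (0 × 3600 + 45 × 60 + 7) × 30 + 14 = 81224.
Minute boundaries passed: 45; those not divisible by 10: 45 − 4 = 41; dropped labels = 2 × 41 = 82.
Actual frame index = 81224 − 82 = 81142.

81142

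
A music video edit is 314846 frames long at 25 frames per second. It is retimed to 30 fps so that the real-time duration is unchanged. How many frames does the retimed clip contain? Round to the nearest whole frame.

Frames at target rate = 314846 × (30) / (25) = 1889076/5 ≈ 377815.200.
Nearest whole frame: 377815.

377815 frames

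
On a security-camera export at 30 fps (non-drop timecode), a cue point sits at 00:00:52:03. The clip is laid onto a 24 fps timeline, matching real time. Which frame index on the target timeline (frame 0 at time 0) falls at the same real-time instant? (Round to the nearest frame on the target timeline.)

frame 1250

Source frame index: (0×3600 + 0×60 + 52) × 30 + 3 = 1563.
Real time: 1563 / (30) = 521/10 s.
Target frame: (521/10) × (24) = 6252/5 ≈ 1250.400 → 1250.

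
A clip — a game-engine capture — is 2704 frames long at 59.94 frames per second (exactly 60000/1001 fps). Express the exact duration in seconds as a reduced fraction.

Running time = 2704 ÷ (60000/1001) = 2704 × 1001/60000 = 169169/3750 s.

169169/3750 seconds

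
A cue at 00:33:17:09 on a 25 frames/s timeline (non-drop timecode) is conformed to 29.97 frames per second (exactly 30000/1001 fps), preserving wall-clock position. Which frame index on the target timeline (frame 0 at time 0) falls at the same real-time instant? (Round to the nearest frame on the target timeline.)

Source frame index: (0×3600 + 33×60 + 17) × 25 + 9 = 49934.
Real time: 49934 / (25) = 49934/25 s.
Target frame: (49934/25) × (30000/1001) = 59920800/1001 ≈ 59860.939 → 59861.

frame 59861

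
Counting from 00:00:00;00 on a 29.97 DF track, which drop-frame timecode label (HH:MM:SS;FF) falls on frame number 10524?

Each 10-minute DF block holds 10 × 60 × 30 − 9 × 2 = 17982 frames. 10524 ÷ 17982 → 0 full blocks, remainder 10524.
Within the partial block the first minute is 1800 frames and each further minute 1798, so 5 further minute boundaries passed. Total skipped labels = 18 × 0 + 2 × 5 = 10.
Non-drop label index = 10524 + 10 = 10534; at 30 labels/s that is 00:05:51:04, i.e. DF 00:05:51;04.

00:05:51;04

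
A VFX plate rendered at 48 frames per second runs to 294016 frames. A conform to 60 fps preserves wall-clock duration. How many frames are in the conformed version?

Target frames = source frames × (target rate / source rate) = 294016 × (60)/(48) = 294016 × 5/4 = 367520.

367520 frames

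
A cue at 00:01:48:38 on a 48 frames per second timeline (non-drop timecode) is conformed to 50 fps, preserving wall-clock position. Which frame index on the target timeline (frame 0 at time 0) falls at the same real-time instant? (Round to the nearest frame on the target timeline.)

frame 5440

Source frame index: (0×3600 + 1×60 + 48) × 48 + 38 = 5222.
Real time: 5222 / (48) = 2611/24 s.
Target frame: (2611/24) × (50) = 65275/12 ≈ 5439.583 → 5440.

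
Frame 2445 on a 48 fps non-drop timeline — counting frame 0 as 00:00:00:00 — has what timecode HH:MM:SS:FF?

2445 ÷ 48 = 50 full seconds, remainder 45 frames.
50 s = 0 h 0 min 50 s.
Timecode: 00:00:50:45.

00:00:50:45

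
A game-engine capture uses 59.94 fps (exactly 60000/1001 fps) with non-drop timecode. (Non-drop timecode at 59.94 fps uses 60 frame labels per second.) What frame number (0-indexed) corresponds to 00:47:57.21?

172641

Total seconds to the label: (0 × 3600 + 47 × 60 + 57) = 2877.
Frame index = 2877 × 60 + 21 = 172641.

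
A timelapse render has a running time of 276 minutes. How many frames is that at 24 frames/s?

276 min = 16560 s.
Frames = 16560 × 24 = 397440.

397440 frames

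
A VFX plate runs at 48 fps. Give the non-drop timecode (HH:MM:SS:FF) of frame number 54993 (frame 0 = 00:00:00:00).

00:19:05:33

54993 ÷ 48 = 1145 full seconds, remainder 33 frames.
1145 s = 0 h 19 min 5 s.
Timecode: 00:19:05:33.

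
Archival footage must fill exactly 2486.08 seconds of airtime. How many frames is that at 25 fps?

Frames = 2486.08 × 25 = 62152.

62152 frames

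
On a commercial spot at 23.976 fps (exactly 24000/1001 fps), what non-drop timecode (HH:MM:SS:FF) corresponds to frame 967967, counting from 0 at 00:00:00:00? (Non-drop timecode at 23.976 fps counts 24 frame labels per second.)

11:12:11:23

967967 ÷ 24 = 40331 full seconds, remainder 23 frames.
40331 s = 11 h 12 min 11 s.
Timecode: 11:12:11:23.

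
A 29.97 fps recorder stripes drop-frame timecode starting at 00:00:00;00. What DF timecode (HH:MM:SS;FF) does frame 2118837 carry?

19:38:18;19

Each 10-minute DF block holds 10 × 60 × 30 − 9 × 2 = 17982 frames. 2118837 ÷ 17982 → 117 full blocks, remainder 14943.
Within the partial block the first minute is 1800 frames and each further minute 1798, so 8 further minute boundaries passed. Total skipped labels = 18 × 117 + 2 × 8 = 2122.
Non-drop label index = 2118837 + 2122 = 2120959; at 30 labels/s that is 19:38:18:19, i.e. DF 19:38:18;19.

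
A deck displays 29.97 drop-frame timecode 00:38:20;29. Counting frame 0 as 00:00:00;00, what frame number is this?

68959

As if non-drop at 30 labels/s: (0 × 3600 + 38 × 60 + 20) × 30 + 29 = 69029.
Minute boundaries passed: 38; those not divisible by 10: 38 − 3 = 35; dropped labels = 2 × 35 = 70.
Actual frame index = 69029 − 70 = 68959.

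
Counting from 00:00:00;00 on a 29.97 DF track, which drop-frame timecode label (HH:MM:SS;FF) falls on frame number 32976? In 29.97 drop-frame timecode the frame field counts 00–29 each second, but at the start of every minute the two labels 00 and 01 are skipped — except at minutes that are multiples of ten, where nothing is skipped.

Each 10-minute DF block holds 10 × 60 × 30 − 9 × 2 = 17982 frames. 32976 ÷ 17982 → 1 full block, remainder 14994.
Within the partial block the first minute is 1800 frames and each further minute 1798, so 8 further minute boundaries passed. Total skipped labels = 18 × 1 + 2 × 8 = 34.
Non-drop label index = 32976 + 34 = 33010; at 30 labels/s that is 00:18:20:10, i.e. DF 00:18:20;10.

00:18:20;10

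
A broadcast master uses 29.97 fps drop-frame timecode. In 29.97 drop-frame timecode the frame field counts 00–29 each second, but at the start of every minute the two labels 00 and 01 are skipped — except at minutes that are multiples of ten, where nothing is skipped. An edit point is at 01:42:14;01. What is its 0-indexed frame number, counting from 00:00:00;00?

As if non-drop at 30 labels/s: (1 × 3600 + 42 × 60 + 14) × 30 + 1 = 184021.
Minute boundaries passed: 102; those not divisible by 10: 102 − 10 = 92; dropped labels = 2 × 92 = 184.
Actual frame index = 184021 − 184 = 183837.

183837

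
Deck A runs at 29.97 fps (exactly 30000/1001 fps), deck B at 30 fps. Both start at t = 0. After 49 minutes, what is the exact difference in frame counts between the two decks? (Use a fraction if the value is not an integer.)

49 min = 2940 s.
A emits 30000/1001 × 2940 = 12600000/143 frames; B emits 30 × 2940 = 88200.
Difference = 12600/143 frames (≈ 88.1119); B is ahead of A.

12600/143 frames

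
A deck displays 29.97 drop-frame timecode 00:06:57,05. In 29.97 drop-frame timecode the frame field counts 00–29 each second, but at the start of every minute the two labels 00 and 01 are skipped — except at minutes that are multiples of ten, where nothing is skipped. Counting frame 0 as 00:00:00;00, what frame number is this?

12503

Complete 10-minute blocks: 0, each 17982 frames → 0.
Remaining 6 whole minutes in the current block: 1800 + 5 × 1798 = 10790 frames.
Within the current minute: 57 × 30 + 5 − 2 = 1713 (labels ;00/;01 skipped at this minute). Total = 0 + 10790 + 1713 = 12503.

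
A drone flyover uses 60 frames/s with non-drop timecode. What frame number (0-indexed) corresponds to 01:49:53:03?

Total seconds to the label: (1 × 3600 + 49 × 60 + 53) = 6593.
Frame index = 6593 × 60 + 3 = 395583.

395583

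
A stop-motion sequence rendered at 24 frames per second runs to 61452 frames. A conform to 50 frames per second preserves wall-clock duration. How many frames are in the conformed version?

128025 frames

Target frames = source frames × (target rate / source rate) = 61452 × (50)/(24) = 61452 × 25/12 = 128025.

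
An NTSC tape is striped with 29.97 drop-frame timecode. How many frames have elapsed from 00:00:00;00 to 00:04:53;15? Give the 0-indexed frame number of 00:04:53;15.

As if non-drop at 30 labels/s: (0 × 3600 + 4 × 60 + 53) × 30 + 15 = 8805.
Minute boundaries passed: 4; those not divisible by 10: 4 − 0 = 4; dropped labels = 2 × 4 = 8.
Actual frame index = 8805 − 8 = 8797.

8797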